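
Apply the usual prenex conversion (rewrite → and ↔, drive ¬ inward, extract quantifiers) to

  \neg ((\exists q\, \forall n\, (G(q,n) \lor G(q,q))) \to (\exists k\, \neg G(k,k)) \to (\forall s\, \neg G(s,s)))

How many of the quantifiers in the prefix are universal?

First replace A → B with ¬A ∨ B.
  \neg (\neg (\exists q\, \forall n\, (G(q,n) \lor G(q,q))) \lor \neg (\exists k\, \neg G(k,k)) \lor (\forall s\, \neg G(s,s)))
Move each ¬ inward, flipping quantifiers it crosses:
  (\exists q\, \forall n\, (G(q,n) \lor G(q,q))) \land (\exists k\, \neg G(k,k)) \land (\exists s\, G(s,s))
Finally move all quantifiers to the prefix:
  \exists q\, \forall n\, \exists k\, \exists s\, ((G(q,n) \lor G(q,q)) \land \neg G(k,k) \land G(s,s))
The prefix is \exists q \forall n \exists k \exists s: 1 universal, 3 existential.

1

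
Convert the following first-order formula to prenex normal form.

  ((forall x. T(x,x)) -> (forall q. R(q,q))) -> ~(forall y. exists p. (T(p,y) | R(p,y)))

Eliminate → and ↔ using ¬ and ∨.
  ~(~(forall x. T(x,x)) | (forall q. R(q,q))) | ~(forall y. exists p. (T(p,y) | R(p,y)))
Drive negations inward (¬∀x A ≡ ∃x ¬A, ¬∃x A ≡ ∀x ¬A, De Morgan for ∧/∨):
  (forall x. T(x,x)) & (exists q. ~R(q,q)) | (exists y. forall p. (~T(p,y) & ~R(p,y)))
Extract every quantifier outward, since the variables are now distinct and don't occur free across branches:
  forall x. exists q. exists y. forall p. (T(x,x) & ~R(q,q) | ~T(p,y) & ~R(p,y))

forall x. exists q. exists y. forall p. (T(x,x) & ~R(q,q) | ~T(p,y) & ~R(p,y))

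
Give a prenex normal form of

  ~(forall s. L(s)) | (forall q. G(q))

Push ¬ through the quantifiers and connectives to reach negation normal form:
  (exists s. ~L(s)) | (forall q. G(q))
All bound variables are already distinct, so no renaming is needed.
Extract every quantifier outward, since the variables are now distinct and don't occur free across branches:
  exists s. forall q. (~L(s) | G(q))

exists s. forall q. (~L(s) | G(q))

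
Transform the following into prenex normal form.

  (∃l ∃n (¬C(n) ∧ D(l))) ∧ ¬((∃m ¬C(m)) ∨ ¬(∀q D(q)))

Move each ¬ inward, flipping quantifiers it crosses:
  (∃l ∃n (¬C(n) ∧ D(l))) ∧ (∀m C(m)) ∧ (∀q D(q))
All bound variables are already distinct, so no renaming is needed.
Extract every quantifier outward, since the variables are now distinct and don't occur free across branches:
  ∃l ∃n ∀m ∀q (¬C(n) ∧ D(l) ∧ C(m) ∧ D(q))

∃l ∃n ∀m ∀q (¬C(n) ∧ D(l) ∧ C(m) ∧ D(q))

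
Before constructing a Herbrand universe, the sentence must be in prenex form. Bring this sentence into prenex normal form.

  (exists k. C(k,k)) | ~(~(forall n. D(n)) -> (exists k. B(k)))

exists k. exists n. forall w. (C(k,k) | ~D(n) & ~B(w))

Rewrite implications/biconditionals: A → B as ¬A ∨ B.
  (exists k. C(k,k)) | ~(~~(forall n. D(n)) | (exists k. B(k)))
Drive negations inward (¬∀x A ≡ ∃x ¬A, ¬∃x A ≡ ∀x ¬A, De Morgan for ∧/∨):
  (exists k. C(k,k)) | (exists n. ~D(n)) & (forall k. ~B(k))
Rename bound variables to avoid capture: k↦w.
  (exists k. C(k,k)) | (exists n. ~D(n)) & (forall w. ~B(w))
Finally move all quantifiers to the prefix:
  exists k. exists n. forall w. (C(k,k) | ~D(n) & ~B(w))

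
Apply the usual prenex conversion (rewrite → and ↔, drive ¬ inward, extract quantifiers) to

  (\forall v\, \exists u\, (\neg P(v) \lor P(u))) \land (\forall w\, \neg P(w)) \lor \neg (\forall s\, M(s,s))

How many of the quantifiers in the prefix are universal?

Drive negations inward (¬∀x A ≡ ∃x ¬A, ¬∃x A ≡ ∀x ¬A, De Morgan for ∧/∨):
  (\forall v\, \exists u\, (\neg P(v) \lor P(u))) \land (\forall w\, \neg P(w)) \lor (\exists s\, \neg M(s,s))
All bound variables are already distinct, so no renaming is needed.
Finally move all quantifiers to the prefix:
  \forall v\, \exists u\, \forall w\, \exists s\, ((\neg P(v) \lor P(u)) \land \neg P(w) \lor \neg M(s,s))
The prefix is \forall v \exists u \forall w \exists s: 2 universal, 2 existential.

2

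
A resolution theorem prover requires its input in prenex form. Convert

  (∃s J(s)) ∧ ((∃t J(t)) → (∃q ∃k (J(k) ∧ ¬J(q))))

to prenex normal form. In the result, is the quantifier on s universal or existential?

existential

Rewrite implications/biconditionals: A → B as ¬A ∨ B.
  (∃s J(s)) ∧ (¬(∃t J(t)) ∨ (∃q ∃k (J(k) ∧ ¬J(q))))
Push ¬ through the quantifiers and connectives to reach negation normal form:
  (∃s J(s)) ∧ ((∀t ¬J(t)) ∨ (∃q ∃k (J(k) ∧ ¬J(q))))
All bound variables are already distinct, so no renaming is needed.
Extract every quantifier outward, since the variables are now distinct and don't occur free across branches:
  ∃s ∀t ∃q ∃k (J(s) ∧ (¬J(t) ∨ J(k) ∧ ¬J(q)))
The quantifier ∃s sits under an even number of negations (counting the antecedent side of each →), so it remains existential.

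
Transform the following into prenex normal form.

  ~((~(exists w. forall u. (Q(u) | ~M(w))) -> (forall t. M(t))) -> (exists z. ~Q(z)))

exists w. forall u. forall t. forall z. ((Q(u) | ~M(w) | M(t)) & Q(z))

First replace A → B with ¬A ∨ B.
  ~(~(~~(exists w. forall u. (Q(u) | ~M(w))) | (forall t. M(t))) | (exists z. ~Q(z)))
Move each ¬ inward, flipping quantifiers it crosses:
  ((exists w. forall u. (Q(u) | ~M(w))) | (forall t. M(t))) & (forall z. Q(z))
All bound variables are already distinct, so no renaming is needed.
Extract every quantifier outward, since the variables are now distinct and don't occur free across branches:
  exists w. forall u. forall t. forall z. ((Q(u) | ~M(w) | M(t)) & Q(z))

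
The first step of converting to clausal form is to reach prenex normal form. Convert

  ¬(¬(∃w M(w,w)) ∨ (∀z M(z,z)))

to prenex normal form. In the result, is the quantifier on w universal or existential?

Push ¬ through the quantifiers and connectives to reach negation normal form:
  (∃w M(w,w)) ∧ (∃z ¬M(z,z))
All bound variables are already distinct, so no renaming is needed.
Pull the quantifiers to the front (each side's bound variable is not free in the other side):
  ∃w ∃z (M(w,w) ∧ ¬M(z,z))
The quantifier ∃w sits under an even number of negations, so it remains existential.

existential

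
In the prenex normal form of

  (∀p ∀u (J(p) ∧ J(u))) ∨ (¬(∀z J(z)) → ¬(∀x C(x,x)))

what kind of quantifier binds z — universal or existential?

universal

First replace A → B with ¬A ∨ B.
  (∀p ∀u (J(p) ∧ J(u))) ∨ ¬¬(∀z J(z)) ∨ ¬(∀x C(x,x))
Push ¬ through the quantifiers and connectives to reach negation normal form:
  (∀p ∀u (J(p) ∧ J(u))) ∨ (∀z J(z)) ∨ (∃x ¬C(x,x))
Extract every quantifier outward, since the variables are now distinct and don't occur free across branches:
  ∀p ∀u ∀z ∃x (J(p) ∧ J(u) ∨ J(z) ∨ ¬C(x,x))
The quantifier ∀z sits under an even number of negations (counting the antecedent side of each →), so it remains universal.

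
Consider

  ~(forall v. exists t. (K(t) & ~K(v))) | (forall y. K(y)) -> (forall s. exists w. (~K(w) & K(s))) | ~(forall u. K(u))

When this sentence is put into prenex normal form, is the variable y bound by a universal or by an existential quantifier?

Eliminate → and ↔ using ¬ and ∨.
  ~(~(forall v. exists t. (K(t) & ~K(v))) | (forall y. K(y))) | (forall s. exists w. (~K(w) & K(s))) | ~(forall u. K(u))
Drive negations inward (¬∀x A ≡ ∃x ¬A, ¬∃x A ≡ ∀x ¬A, De Morgan for ∧/∨):
  (forall v. exists t. (K(t) & ~K(v))) & (exists y. ~K(y)) | (forall s. exists w. (~K(w) & K(s))) | (exists u. ~K(u))
Extract every quantifier outward, since the variables are now distinct and don't occur free across branches:
  forall v. exists t. exists y. forall s. exists w. exists u. (K(t) & ~K(v) & ~K(y) | ~K(w) & K(s) | ~K(u))
The quantifier forall y sits under an odd number of negations (counting the antecedent side of each →), so it flips to exists y.

existential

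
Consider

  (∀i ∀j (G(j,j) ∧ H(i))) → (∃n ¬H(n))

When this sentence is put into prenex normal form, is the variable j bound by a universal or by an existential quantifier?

Eliminate → and ↔ using ¬ and ∨.
  ¬(∀i ∀j (G(j,j) ∧ H(i))) ∨ (∃n ¬H(n))
Drive negations inward (¬∀x A ≡ ∃x ¬A, ¬∃x A ≡ ∀x ¬A, De Morgan for ∧/∨):
  (∃i ∃j (¬G(j,j) ∨ ¬H(i))) ∨ (∃n ¬H(n))
All bound variables are already distinct, so no renaming is needed.
Finally move all quantifiers to the prefix:
  ∃i ∃j ∃n (¬G(j,j) ∨ ¬H(i) ∨ ¬H(n))
The quantifier ∀j sits under an odd number of negations (counting the antecedent side of each →), so it flips to ∃j.

existential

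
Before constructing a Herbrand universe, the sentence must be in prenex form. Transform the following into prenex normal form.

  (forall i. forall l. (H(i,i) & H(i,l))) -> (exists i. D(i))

exists i. exists l. exists z1. (~H(i,i) | ~H(i,l) | D(z1))

First replace A → B with ¬A ∨ B.
  ~(forall i. forall l. (H(i,i) & H(i,l))) | (exists i. D(i))
Move each ¬ inward, flipping quantifiers it crosses:
  (exists i. exists l. (~H(i,i) | ~H(i,l))) | (exists i. D(i))
Rename bound variables to avoid capture: i↦z1.
  (exists i. exists l. (~H(i,i) | ~H(i,l))) | (exists z1. D(z1))
Pull the quantifiers to the front (each side's bound variable is not free in the other side):
  exists i. exists l. exists z1. (~H(i,i) | ~H(i,l) | D(z1))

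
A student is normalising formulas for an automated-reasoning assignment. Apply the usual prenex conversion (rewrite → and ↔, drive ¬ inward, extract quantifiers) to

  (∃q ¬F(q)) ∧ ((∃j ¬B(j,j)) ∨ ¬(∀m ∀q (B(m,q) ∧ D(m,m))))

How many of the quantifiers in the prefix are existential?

4

Push ¬ through the quantifiers and connectives to reach negation normal form:
  (∃q ¬F(q)) ∧ ((∃j ¬B(j,j)) ∨ (∃m ∃q (¬B(m,q) ∨ ¬D(m,m))))
Standardize variables apart so no two quantifiers bind the same name: q↦y1.
  (∃q ¬F(q)) ∧ ((∃j ¬B(j,j)) ∨ (∃m ∃y1 (¬B(m,y1) ∨ ¬D(m,m))))
Pull the quantifiers to the front (each side's bound variable is not free in the other side):
  ∃q ∃j ∃m ∃y1 (¬F(q) ∧ (¬B(j,j) ∨ ¬B(m,y1) ∨ ¬D(m,m)))
The prefix is ∃q ∃j ∃m ∃y1: 0 universal, 4 existential.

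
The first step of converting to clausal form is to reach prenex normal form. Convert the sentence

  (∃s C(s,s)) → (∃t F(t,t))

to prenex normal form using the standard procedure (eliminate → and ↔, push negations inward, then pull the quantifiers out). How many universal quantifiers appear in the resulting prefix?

Rewrite implications/biconditionals: A → B as ¬A ∨ B.
  ¬(∃s C(s,s)) ∨ (∃t F(t,t))
Move each ¬ inward, flipping quantifiers it crosses:
  (∀s ¬C(s,s)) ∨ (∃t F(t,t))
Extract every quantifier outward, since the variables are now distinct and don't occur free across branches:
  ∀s ∃t (¬C(s,s) ∨ F(t,t))
The prefix is ∀s ∃t: 1 universal, 1 existential.

1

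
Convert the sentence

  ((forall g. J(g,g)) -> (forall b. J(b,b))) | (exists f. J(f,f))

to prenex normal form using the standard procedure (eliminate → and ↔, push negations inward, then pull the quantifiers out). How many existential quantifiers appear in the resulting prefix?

2

Rewrite implications/biconditionals: A → B as ¬A ∨ B.
  ~(forall g. J(g,g)) | (forall b. J(b,b)) | (exists f. J(f,f))
Drive negations inward (¬∀x A ≡ ∃x ¬A, ¬∃x A ≡ ∀x ¬A, De Morgan for ∧/∨):
  (exists g. ~J(g,g)) | (forall b. J(b,b)) | (exists f. J(f,f))
Pull the quantifiers to the front (each side's bound variable is not free in the other side):
  exists g. forall b. exists f. (~J(g,g) | J(b,b) | J(f,f))
The prefix is exists g forall b exists f: 1 universal, 2 existential.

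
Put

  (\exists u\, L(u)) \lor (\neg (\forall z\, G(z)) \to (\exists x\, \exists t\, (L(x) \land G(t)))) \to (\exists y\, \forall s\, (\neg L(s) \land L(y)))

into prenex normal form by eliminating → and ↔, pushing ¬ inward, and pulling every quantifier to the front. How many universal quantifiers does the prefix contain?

4

Rewrite implications/biconditionals: A → B as ¬A ∨ B.
  \neg ((\exists u\, L(u)) \lor \neg \neg (\forall z\, G(z)) \lor (\exists x\, \exists t\, (L(x) \land G(t)))) \lor (\exists y\, \forall s\, (\neg L(s) \land L(y)))
Drive negations inward (¬∀x A ≡ ∃x ¬A, ¬∃x A ≡ ∀x ¬A, De Morgan for ∧/∨):
  (\forall u\, \neg L(u)) \land (\exists z\, \neg G(z)) \land (\forall x\, \forall t\, (\neg L(x) \lor \neg G(t))) \lor (\exists y\, \forall s\, (\neg L(s) \land L(y)))
Extract every quantifier outward, since the variables are now distinct and don't occur free across branches:
  \forall u\, \exists z\, \forall x\, \forall t\, \exists y\, \forall s\, (\neg L(u) \land \neg G(z) \land (\neg L(x) \lor \neg G(t)) \lor \neg L(s) \land L(y))
The prefix is \forall u \exists z \forall x \forall t \exists y \forall s: 4 universal, 2 existential.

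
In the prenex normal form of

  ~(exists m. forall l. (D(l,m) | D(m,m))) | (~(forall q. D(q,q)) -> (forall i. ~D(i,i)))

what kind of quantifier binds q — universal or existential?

Eliminate → and ↔ using ¬ and ∨.
  ~(exists m. forall l. (D(l,m) | D(m,m))) | ~~(forall q. D(q,q)) | (forall i. ~D(i,i))
Move each ¬ inward, flipping quantifiers it crosses:
  (forall m. exists l. (~D(l,m) & ~D(m,m))) | (forall q. D(q,q)) | (forall i. ~D(i,i))
Pull the quantifiers to the front (each side's bound variable is not free in the other side):
  forall m. exists l. forall q. forall i. (~D(l,m) & ~D(m,m) | D(q,q) | ~D(i,i))
The quantifier forall q sits under an even number of negations (counting the antecedent side of each →), so it remains universal.

universal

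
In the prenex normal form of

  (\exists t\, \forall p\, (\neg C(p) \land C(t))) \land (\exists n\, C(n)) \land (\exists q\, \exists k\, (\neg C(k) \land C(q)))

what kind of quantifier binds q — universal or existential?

All bound variables are already distinct, so no renaming is needed.
Finally move all quantifiers to the prefix:
  \exists t\, \forall p\, \exists n\, \exists q\, \exists k\, (\neg C(p) \land C(t) \land C(n) \land \neg C(k) \land C(q))
The quantifier \exists q sits under an even number of negations, so it remains existential.

existential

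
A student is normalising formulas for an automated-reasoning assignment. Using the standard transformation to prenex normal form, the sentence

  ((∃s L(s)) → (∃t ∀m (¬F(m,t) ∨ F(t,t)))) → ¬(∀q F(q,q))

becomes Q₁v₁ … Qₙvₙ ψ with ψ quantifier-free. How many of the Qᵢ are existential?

3

Eliminate → and ↔ using ¬ and ∨.
  ¬(¬(∃s L(s)) ∨ (∃t ∀m (¬F(m,t) ∨ F(t,t)))) ∨ ¬(∀q F(q,q))
Move each ¬ inward, flipping quantifiers it crosses:
  (∃s L(s)) ∧ (∀t ∃m (F(m,t) ∧ ¬F(t,t))) ∨ (∃q ¬F(q,q))
All bound variables are already distinct, so no renaming is needed.
Finally move all quantifiers to the prefix:
  ∃s ∀t ∃m ∃q (L(s) ∧ F(m,t) ∧ ¬F(t,t) ∨ ¬F(q,q))
The prefix is ∃s ∀t ∃m ∃q: 1 universal, 3 existential.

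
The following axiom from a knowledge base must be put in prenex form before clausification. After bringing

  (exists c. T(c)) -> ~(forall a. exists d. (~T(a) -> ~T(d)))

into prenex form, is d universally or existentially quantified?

First replace A → B with ¬A ∨ B.
  ~(exists c. T(c)) | ~(forall a. exists d. (~~T(a) | ~T(d)))
Push ¬ through the quantifiers and connectives to reach negation normal form:
  (forall c. ~T(c)) | (exists a. forall d. (~T(a) & T(d)))
Finally move all quantifiers to the prefix:
  forall c. exists a. forall d. (~T(c) | ~T(a) & T(d))
The quantifier exists d sits under an odd number of negations (counting the antecedent side of each →), so it flips to forall d.

universal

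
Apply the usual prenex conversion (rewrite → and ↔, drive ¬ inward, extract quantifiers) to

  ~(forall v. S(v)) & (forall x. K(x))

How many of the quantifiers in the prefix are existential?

1

Push ¬ through the quantifiers and connectives to reach negation normal form:
  (exists v. ~S(v)) & (forall x. K(x))
Pull the quantifiers to the front (each side's bound variable is not free in the other side):
  exists v. forall x. (~S(v) & K(x))
The prefix is exists v forall x: 1 universal, 1 existential.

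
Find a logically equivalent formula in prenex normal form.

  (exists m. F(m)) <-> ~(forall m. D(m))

forall m. exists x1. forall r. exists u1. ((~F(m) | ~D(x1)) & (D(r) | F(u1)))

Rewrite implications/biconditionals: A → B as ¬A ∨ B; A ↔ B as (¬A ∨ B) ∧ (¬B ∨ A).
  (~(exists m. F(m)) | ~(forall m. D(m))) & (~~(forall m. D(m)) | (exists m. F(m)))
Move each ¬ inward, flipping quantifiers it crosses:
  ((forall m. ~F(m)) | (exists m. ~D(m))) & ((forall m. D(m)) | (exists m. F(m)))
Standardize variables apart so no two quantifiers bind the same name: m↦x1, m↦r, m↦u1.
  ((forall m. ~F(m)) | (exists x1. ~D(x1))) & ((forall r. D(r)) | (exists u1. F(u1)))
Finally move all quantifiers to the prefix:
  forall m. exists x1. forall r. exists u1. ((~F(m) | ~D(x1)) & (D(r) | F(u1)))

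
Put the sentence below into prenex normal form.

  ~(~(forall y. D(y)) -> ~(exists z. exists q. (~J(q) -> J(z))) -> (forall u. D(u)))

exists y. forall z. forall q. exists u. (~D(y) & ~J(q) & ~J(z) & ~D(u))

Eliminate → and ↔ using ¬ and ∨.
  ~(~~(forall y. D(y)) | ~~(exists z. exists q. (~~J(q) | J(z))) | (forall u. D(u)))
Move each ¬ inward, flipping quantifiers it crosses:
  (exists y. ~D(y)) & (forall z. forall q. (~J(q) & ~J(z))) & (exists u. ~D(u))
Extract every quantifier outward, since the variables are now distinct and don't occur free across branches:
  exists y. forall z. forall q. exists u. (~D(y) & ~J(q) & ~J(z) & ~D(u))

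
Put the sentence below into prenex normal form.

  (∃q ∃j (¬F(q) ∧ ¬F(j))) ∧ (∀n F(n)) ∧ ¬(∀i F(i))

∃q ∃j ∀n ∃i (¬F(q) ∧ ¬F(j) ∧ F(n) ∧ ¬F(i))

Drive negations inward (¬∀x A ≡ ∃x ¬A, ¬∃x A ≡ ∀x ¬A, De Morgan for ∧/∨):
  (∃q ∃j (¬F(q) ∧ ¬F(j))) ∧ (∀n F(n)) ∧ (∃i ¬F(i))
All bound variables are already distinct, so no renaming is needed.
Finally move all quantifiers to the prefix:
  ∃q ∃j ∀n ∃i (¬F(q) ∧ ¬F(j) ∧ F(n) ∧ ¬F(i))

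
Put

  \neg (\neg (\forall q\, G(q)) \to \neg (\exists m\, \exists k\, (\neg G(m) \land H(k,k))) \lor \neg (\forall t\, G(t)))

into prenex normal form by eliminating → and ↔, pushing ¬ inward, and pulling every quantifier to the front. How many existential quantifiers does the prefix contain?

3

Eliminate → and ↔ using ¬ and ∨.
  \neg (\neg \neg (\forall q\, G(q)) \lor \neg (\exists m\, \exists k\, (\neg G(m) \land H(k,k))) \lor \neg (\forall t\, G(t)))
Move each ¬ inward, flipping quantifiers it crosses:
  (\exists q\, \neg G(q)) \land (\exists m\, \exists k\, (\neg G(m) \land H(k,k))) \land (\forall t\, G(t))
All bound variables are already distinct, so no renaming is needed.
Extract every quantifier outward, since the variables are now distinct and don't occur free across branches:
  \exists q\, \exists m\, \exists k\, \forall t\, (\neg G(q) \land \neg G(m) \land H(k,k) \land G(t))
The prefix is \exists q \exists m \exists k \forall t: 1 universal, 3 existential.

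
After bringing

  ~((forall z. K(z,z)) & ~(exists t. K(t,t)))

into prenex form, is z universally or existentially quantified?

Push ¬ through the quantifiers and connectives to reach negation normal form:
  (exists z. ~K(z,z)) | (exists t. K(t,t))
Pull the quantifiers to the front (each side's bound variable is not free in the other side):
  exists z. exists t. (~K(z,z) | K(t,t))
The quantifier forall z sits under an odd number of negations, so it flips to exists z.

existential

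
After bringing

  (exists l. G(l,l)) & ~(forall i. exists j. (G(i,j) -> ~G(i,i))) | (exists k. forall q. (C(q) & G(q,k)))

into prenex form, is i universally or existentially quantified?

existential

Rewrite implications/biconditionals: A → B as ¬A ∨ B.
  (exists l. G(l,l)) & ~(forall i. exists j. (~G(i,j) | ~G(i,i))) | (exists k. forall q. (C(q) & G(q,k)))
Move each ¬ inward, flipping quantifiers it crosses:
  (exists l. G(l,l)) & (exists i. forall j. (G(i,j) & G(i,i))) | (exists k. forall q. (C(q) & G(q,k)))
All bound variables are already distinct, so no renaming is needed.
Finally move all quantifiers to the prefix:
  exists l. exists i. forall j. exists k. forall q. (G(l,l) & G(i,j) & G(i,i) | C(q) & G(q,k))
The quantifier forall i sits under an odd number of negations (counting the antecedent side of each →), so it flips to exists i.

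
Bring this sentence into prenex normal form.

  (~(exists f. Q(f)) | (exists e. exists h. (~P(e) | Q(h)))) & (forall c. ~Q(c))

Move each ¬ inward, flipping quantifiers it crosses:
  ((forall f. ~Q(f)) | (exists e. exists h. (~P(e) | Q(h)))) & (forall c. ~Q(c))
Finally move all quantifiers to the prefix:
  forall f. exists e. exists h. forall c. ((~Q(f) | ~P(e) | Q(h)) & ~Q(c))

forall f. exists e. exists h. forall c. ((~Q(f) | ~P(e) | Q(h)) & ~Q(c))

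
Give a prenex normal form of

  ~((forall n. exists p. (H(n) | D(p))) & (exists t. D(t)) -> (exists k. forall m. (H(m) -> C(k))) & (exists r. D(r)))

forall n. exists p. exists t. forall k. exists m. forall r. ((H(n) | D(p)) & D(t) & (H(m) & ~C(k) | ~D(r)))

First replace A → B with ¬A ∨ B.
  ~(~((forall n. exists p. (H(n) | D(p))) & (exists t. D(t))) | (exists k. forall m. (~H(m) | C(k))) & (exists r. D(r)))
Push ¬ through the quantifiers and connectives to reach negation normal form:
  (forall n. exists p. (H(n) | D(p))) & (exists t. D(t)) & ((forall k. exists m. (H(m) & ~C(k))) | (forall r. ~D(r)))
All bound variables are already distinct, so no renaming is needed.
Finally move all quantifiers to the prefix:
  forall n. exists p. exists t. forall k. exists m. forall r. ((H(n) | D(p)) & D(t) & (H(m) & ~C(k) | ~D(r)))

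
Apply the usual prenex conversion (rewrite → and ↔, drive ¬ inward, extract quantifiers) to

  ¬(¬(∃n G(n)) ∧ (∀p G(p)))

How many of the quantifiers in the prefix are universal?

Drive negations inward (¬∀x A ≡ ∃x ¬A, ¬∃x A ≡ ∀x ¬A, De Morgan for ∧/∨):
  (∃n G(n)) ∨ (∃p ¬G(p))
All bound variables are already distinct, so no renaming is needed.
Finally move all quantifiers to the prefix:
  ∃n ∃p (G(n) ∨ ¬G(p))
The prefix is ∃n ∃p: 0 universal, 2 existential.

0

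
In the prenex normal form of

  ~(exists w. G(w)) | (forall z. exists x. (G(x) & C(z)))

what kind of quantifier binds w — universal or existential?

Push ¬ through the quantifiers and connectives to reach negation normal form:
  (forall w. ~G(w)) | (forall z. exists x. (G(x) & C(z)))
Finally move all quantifiers to the prefix:
  forall w. forall z. exists x. (~G(w) | G(x) & C(z))
The quantifier exists w sits under an odd number of negations, so it flips to forall w.

universal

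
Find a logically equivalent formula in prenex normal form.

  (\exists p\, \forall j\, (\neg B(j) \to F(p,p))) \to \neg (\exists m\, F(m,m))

Rewrite implications/biconditionals: A → B as ¬A ∨ B.
  \neg (\exists p\, \forall j\, (\neg \neg B(j) \lor F(p,p))) \lor \neg (\exists m\, F(m,m))
Drive negations inward (¬∀x A ≡ ∃x ¬A, ¬∃x A ≡ ∀x ¬A, De Morgan for ∧/∨):
  (\forall p\, \exists j\, (\neg B(j) \land \neg F(p,p))) \lor (\forall m\, \neg F(m,m))
All bound variables are already distinct, so no renaming is needed.
Pull the quantifiers to the front (each side's bound variable is not free in the other side):
  \forall p\, \exists j\, \forall m\, (\neg B(j) \land \neg F(p,p) \lor \neg F(m,m))

\forall p\, \exists j\, \forall m\, (\neg B(j) \land \neg F(p,p) \lor \neg F(m,m))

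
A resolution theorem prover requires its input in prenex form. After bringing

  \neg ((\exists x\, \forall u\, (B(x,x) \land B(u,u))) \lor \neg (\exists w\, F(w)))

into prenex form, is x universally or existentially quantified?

universal

Push ¬ through the quantifiers and connectives to reach negation normal form:
  (\forall x\, \exists u\, (\neg B(x,x) \lor \neg B(u,u))) \land (\exists w\, F(w))
Finally move all quantifiers to the prefix:
  \forall x\, \exists u\, \exists w\, ((\neg B(x,x) \lor \neg B(u,u)) \land F(w))
The quantifier \exists x sits under an odd number of negations, so it flips to \forall x.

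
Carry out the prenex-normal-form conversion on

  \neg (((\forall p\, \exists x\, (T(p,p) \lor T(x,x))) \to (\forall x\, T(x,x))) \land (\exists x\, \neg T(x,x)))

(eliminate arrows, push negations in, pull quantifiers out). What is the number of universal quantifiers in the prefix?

2

First replace A → B with ¬A ∨ B.
  \neg ((\neg (\forall p\, \exists x\, (T(p,p) \lor T(x,x))) \lor (\forall x\, T(x,x))) \land (\exists x\, \neg T(x,x)))
Push ¬ through the quantifiers and connectives to reach negation normal form:
  (\forall p\, \exists x\, (T(p,p) \lor T(x,x))) \land (\exists x\, \neg T(x,x)) \lor (\forall x\, T(x,x))
Give each quantifier a distinct variable: x↦y1, x↦w1.
  (\forall p\, \exists x\, (T(p,p) \lor T(x,x))) \land (\exists y1\, \neg T(y1,y1)) \lor (\forall w1\, T(w1,w1))
Finally move all quantifiers to the prefix:
  \forall p\, \exists x\, \exists y1\, \forall w1\, ((T(p,p) \lor T(x,x)) \land \neg T(y1,y1) \lor T(w1,w1))
The prefix is \forall p \exists x \exists y1 \forall w1: 2 universal, 2 existential.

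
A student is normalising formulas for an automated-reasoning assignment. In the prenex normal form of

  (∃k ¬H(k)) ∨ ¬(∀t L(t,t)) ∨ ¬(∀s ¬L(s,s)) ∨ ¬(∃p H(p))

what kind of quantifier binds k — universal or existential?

existential

Move each ¬ inward, flipping quantifiers it crosses:
  (∃k ¬H(k)) ∨ (∃t ¬L(t,t)) ∨ (∃s L(s,s)) ∨ (∀p ¬H(p))
All bound variables are already distinct, so no renaming is needed.
Extract every quantifier outward, since the variables are now distinct and don't occur free across branches:
  ∃k ∃t ∃s ∀p (¬H(k) ∨ ¬L(t,t) ∨ L(s,s) ∨ ¬H(p))
The quantifier ∃k sits under an even number of negations, so it remains existential.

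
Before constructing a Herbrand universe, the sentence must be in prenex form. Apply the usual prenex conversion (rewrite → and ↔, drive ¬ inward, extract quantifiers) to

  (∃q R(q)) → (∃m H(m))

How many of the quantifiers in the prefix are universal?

First replace A → B with ¬A ∨ B.
  ¬(∃q R(q)) ∨ (∃m H(m))
Drive negations inward (¬∀x A ≡ ∃x ¬A, ¬∃x A ≡ ∀x ¬A, De Morgan for ∧/∨):
  (∀q ¬R(q)) ∨ (∃m H(m))
Pull the quantifiers to the front (each side's bound variable is not free in the other side):
  ∀q ∃m (¬R(q) ∨ H(m))
The prefix is ∀q ∃m: 1 universal, 1 existential.

1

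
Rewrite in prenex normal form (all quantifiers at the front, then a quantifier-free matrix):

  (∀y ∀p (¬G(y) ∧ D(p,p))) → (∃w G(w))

Rewrite implications/biconditionals: A → B as ¬A ∨ B.
  ¬(∀y ∀p (¬G(y) ∧ D(p,p))) ∨ (∃w G(w))
Push ¬ through the quantifiers and connectives to reach negation normal form:
  (∃y ∃p (G(y) ∨ ¬D(p,p))) ∨ (∃w G(w))
All bound variables are already distinct, so no renaming is needed.
Pull the quantifiers to the front (each side's bound variable is not free in the other side):
  ∃y ∃p ∃w (G(y) ∨ ¬D(p,p) ∨ G(w))

∃y ∃p ∃w (G(y) ∨ ¬D(p,p) ∨ G(w))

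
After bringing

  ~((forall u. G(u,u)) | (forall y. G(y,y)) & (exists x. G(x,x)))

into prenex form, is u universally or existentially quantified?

Move each ¬ inward, flipping quantifiers it crosses:
  (exists u. ~G(u,u)) & ((exists y. ~G(y,y)) | (forall x. ~G(x,x)))
Finally move all quantifiers to the prefix:
  exists u. exists y. forall x. (~G(u,u) & (~G(y,y) | ~G(x,x)))
The quantifier forall u sits under an odd number of negations, so it flips to exists u.

existential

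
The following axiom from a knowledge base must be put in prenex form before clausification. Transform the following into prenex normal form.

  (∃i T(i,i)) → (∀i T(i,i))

Rewrite implications/biconditionals: A → B as ¬A ∨ B.
  ¬(∃i T(i,i)) ∨ (∀i T(i,i))
Drive negations inward (¬∀x A ≡ ∃x ¬A, ¬∃x A ≡ ∀x ¬A, De Morgan for ∧/∨):
  (∀i ¬T(i,i)) ∨ (∀i T(i,i))
Standardize variables apart so no two quantifiers bind the same name: i↦u.
  (∀i ¬T(i,i)) ∨ (∀u T(u,u))
Finally move all quantifiers to the prefix:
  ∀i ∀u (¬T(i,i) ∨ T(u,u))

∀i ∀u (¬T(i,i) ∨ T(u,u))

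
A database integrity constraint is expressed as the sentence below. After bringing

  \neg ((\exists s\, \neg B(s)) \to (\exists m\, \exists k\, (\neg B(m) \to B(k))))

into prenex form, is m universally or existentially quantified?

universal

Eliminate → and ↔ using ¬ and ∨.
  \neg (\neg (\exists s\, \neg B(s)) \lor (\exists m\, \exists k\, (\neg \neg B(m) \lor B(k))))
Drive negations inward (¬∀x A ≡ ∃x ¬A, ¬∃x A ≡ ∀x ¬A, De Morgan for ∧/∨):
  (\exists s\, \neg B(s)) \land (\forall m\, \forall k\, (\neg B(m) \land \neg B(k)))
Finally move all quantifiers to the prefix:
  \exists s\, \forall m\, \forall k\, (\neg B(s) \land \neg B(m) \land \neg B(k))
The quantifier \exists m sits under an odd number of negations (counting the antecedent side of each →), so it flips to \forall m.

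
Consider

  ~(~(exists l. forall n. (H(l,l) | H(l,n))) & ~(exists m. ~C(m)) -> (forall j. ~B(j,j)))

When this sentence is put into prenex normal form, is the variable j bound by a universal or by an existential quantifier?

existential

Rewrite implications/biconditionals: A → B as ¬A ∨ B.
  ~(~(~(exists l. forall n. (H(l,l) | H(l,n))) & ~(exists m. ~C(m))) | (forall j. ~B(j,j)))
Drive negations inward (¬∀x A ≡ ∃x ¬A, ¬∃x A ≡ ∀x ¬A, De Morgan for ∧/∨):
  (forall l. exists n. (~H(l,l) & ~H(l,n))) & (forall m. C(m)) & (exists j. B(j,j))
All bound variables are already distinct, so no renaming is needed.
Finally move all quantifiers to the prefix:
  forall l. exists n. forall m. exists j. (~H(l,l) & ~H(l,n) & C(m) & B(j,j))
The quantifier forall j sits under an odd number of negations (counting the antecedent side of each →), so it flips to exists j.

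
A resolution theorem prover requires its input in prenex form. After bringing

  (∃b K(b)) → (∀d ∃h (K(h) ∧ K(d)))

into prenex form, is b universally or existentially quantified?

universal

Rewrite implications/biconditionals: A → B as ¬A ∨ B.
  ¬(∃b K(b)) ∨ (∀d ∃h (K(h) ∧ K(d)))
Push ¬ through the quantifiers and connectives to reach negation normal form:
  (∀b ¬K(b)) ∨ (∀d ∃h (K(h) ∧ K(d)))
All bound variables are already distinct, so no renaming is needed.
Pull the quantifiers to the front (each side's bound variable is not free in the other side):
  ∀b ∀d ∃h (¬K(b) ∨ K(h) ∧ K(d))
The quantifier ∃b sits under an odd number of negations (counting the antecedent side of each →), so it flips to ∀b.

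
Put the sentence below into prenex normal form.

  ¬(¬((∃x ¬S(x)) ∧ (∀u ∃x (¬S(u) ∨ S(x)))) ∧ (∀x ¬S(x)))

∃x ∀u ∃z1 ∃c (¬S(x) ∧ (¬S(u) ∨ S(z1)) ∨ S(c))

Push ¬ through the quantifiers and connectives to reach negation normal form:
  (∃x ¬S(x)) ∧ (∀u ∃x (¬S(u) ∨ S(x))) ∨ (∃x S(x))
Give each quantifier a distinct variable: x↦z1, x↦c.
  (∃x ¬S(x)) ∧ (∀u ∃z1 (¬S(u) ∨ S(z1))) ∨ (∃c S(c))
Extract every quantifier outward, since the variables are now distinct and don't occur free across branches:
  ∃x ∀u ∃z1 ∃c (¬S(x) ∧ (¬S(u) ∨ S(z1)) ∨ S(c))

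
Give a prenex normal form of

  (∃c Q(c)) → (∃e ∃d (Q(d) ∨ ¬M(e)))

∀c ∃e ∃d (¬Q(c) ∨ Q(d) ∨ ¬M(e))

Rewrite implications/biconditionals: A → B as ¬A ∨ B.
  ¬(∃c Q(c)) ∨ (∃e ∃d (Q(d) ∨ ¬M(e)))
Push ¬ through the quantifiers and connectives to reach negation normal form:
  (∀c ¬Q(c)) ∨ (∃e ∃d (Q(d) ∨ ¬M(e)))
All bound variables are already distinct, so no renaming is needed.
Extract every quantifier outward, since the variables are now distinct and don't occur free across branches:
  ∀c ∃e ∃d (¬Q(c) ∨ Q(d) ∨ ¬M(e))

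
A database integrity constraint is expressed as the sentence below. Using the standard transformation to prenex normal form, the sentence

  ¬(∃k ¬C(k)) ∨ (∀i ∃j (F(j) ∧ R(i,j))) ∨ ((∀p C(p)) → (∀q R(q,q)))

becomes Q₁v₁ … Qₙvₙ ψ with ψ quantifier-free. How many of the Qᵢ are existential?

2

Eliminate → and ↔ using ¬ and ∨.
  ¬(∃k ¬C(k)) ∨ (∀i ∃j (F(j) ∧ R(i,j))) ∨ ¬(∀p C(p)) ∨ (∀q R(q,q))
Drive negations inward (¬∀x A ≡ ∃x ¬A, ¬∃x A ≡ ∀x ¬A, De Morgan for ∧/∨):
  (∀k C(k)) ∨ (∀i ∃j (F(j) ∧ R(i,j))) ∨ (∃p ¬C(p)) ∨ (∀q R(q,q))
Finally move all quantifiers to the prefix:
  ∀k ∀i ∃j ∃p ∀q (C(k) ∨ F(j) ∧ R(i,j) ∨ ¬C(p) ∨ R(q,q))
The prefix is ∀k ∀i ∃j ∃p ∀q: 3 universal, 2 existential.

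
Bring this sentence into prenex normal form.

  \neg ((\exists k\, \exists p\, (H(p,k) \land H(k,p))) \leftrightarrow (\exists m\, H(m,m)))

\exists k\, \exists p\, \forall m\, \exists y\, \forall z1\, \forall x\, (H(p,k) \land H(k,p) \land \neg H(m,m) \lor H(y,y) \land (\neg H(x,z1) \lor \neg H(z1,x)))

Rewrite implications/biconditionals: A → B as ¬A ∨ B; A ↔ B as (¬A ∨ B) ∧ (¬B ∨ A).
  \neg ((\neg (\exists k\, \exists p\, (H(p,k) \land H(k,p))) \lor (\exists m\, H(m,m))) \land (\neg (\exists m\, H(m,m)) \lor (\exists k\, \exists p\, (H(p,k) \land H(k,p)))))
Move each ¬ inward, flipping quantifiers it crosses:
  (\exists k\, \exists p\, (H(p,k) \land H(k,p))) \land (\forall m\, \neg H(m,m)) \lor (\exists m\, H(m,m)) \land (\forall k\, \forall p\, (\neg H(p,k) \lor \neg H(k,p)))
Standardize variables apart so no two quantifiers bind the same name: m↦y, k↦z1, p↦x.
  (\exists k\, \exists p\, (H(p,k) \land H(k,p))) \land (\forall m\, \neg H(m,m)) \lor (\exists y\, H(y,y)) \land (\forall z1\, \forall x\, (\neg H(x,z1) \lor \neg H(z1,x)))
Extract every quantifier outward, since the variables are now distinct and don't occur free across branches:
  \exists k\, \exists p\, \forall m\, \exists y\, \forall z1\, \forall x\, (H(p,k) \land H(k,p) \land \neg H(m,m) \lor H(y,y) \land (\neg H(x,z1) \lor \neg H(z1,x)))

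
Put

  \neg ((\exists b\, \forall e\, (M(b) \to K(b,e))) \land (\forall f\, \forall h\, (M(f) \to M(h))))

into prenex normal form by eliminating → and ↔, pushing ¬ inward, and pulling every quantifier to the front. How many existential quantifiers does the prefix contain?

Rewrite implications/biconditionals: A → B as ¬A ∨ B.
  \neg ((\exists b\, \forall e\, (\neg M(b) \lor K(b,e))) \land (\forall f\, \forall h\, (\neg M(f) \lor M(h))))
Move each ¬ inward, flipping quantifiers it crosses:
  (\forall b\, \exists e\, (M(b) \land \neg K(b,e))) \lor (\exists f\, \exists h\, (M(f) \land \neg M(h)))
Extract every quantifier outward, since the variables are now distinct and don't occur free across branches:
  \forall b\, \exists e\, \exists f\, \exists h\, (M(b) \land \neg K(b,e) \lor M(f) \land \neg M(h))
The prefix is \forall b \exists e \exists f \exists h: 1 universal, 3 existential.

3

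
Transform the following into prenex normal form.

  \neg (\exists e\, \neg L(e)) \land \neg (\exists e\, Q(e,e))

\forall e\, \forall v1\, (L(e) \land \neg Q(v1,v1))

Push ¬ through the quantifiers and connectives to reach negation normal form:
  (\forall e\, L(e)) \land (\forall e\, \neg Q(e,e))
Standardize variables apart so no two quantifiers bind the same name: e↦v1.
  (\forall e\, L(e)) \land (\forall v1\, \neg Q(v1,v1))
Extract every quantifier outward, since the variables are now distinct and don't occur free across branches:
  \forall e\, \forall v1\, (L(e) \land \neg Q(v1,v1))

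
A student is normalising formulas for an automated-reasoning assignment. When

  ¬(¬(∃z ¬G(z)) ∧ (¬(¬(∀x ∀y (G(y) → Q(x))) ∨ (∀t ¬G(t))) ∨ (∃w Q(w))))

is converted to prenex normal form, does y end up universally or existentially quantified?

existential

Rewrite implications/biconditionals: A → B as ¬A ∨ B.
  ¬(¬(∃z ¬G(z)) ∧ (¬(¬(∀x ∀y (¬G(y) ∨ Q(x))) ∨ (∀t ¬G(t))) ∨ (∃w Q(w))))
Move each ¬ inward, flipping quantifiers it crosses:
  (∃z ¬G(z)) ∨ ((∃x ∃y (G(y) ∧ ¬Q(x))) ∨ (∀t ¬G(t))) ∧ (∀w ¬Q(w))
Extract every quantifier outward, since the variables are now distinct and don't occur free across branches:
  ∃z ∃x ∃y ∀t ∀w (¬G(z) ∨ (G(y) ∧ ¬Q(x) ∨ ¬G(t)) ∧ ¬Q(w))
The quantifier ∀y sits under an odd number of negations (counting the antecedent side of each →), so it flips to ∃y.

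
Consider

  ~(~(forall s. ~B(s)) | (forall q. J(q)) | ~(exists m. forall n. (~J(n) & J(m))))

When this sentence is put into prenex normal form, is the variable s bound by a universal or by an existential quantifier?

universal

Move each ¬ inward, flipping quantifiers it crosses:
  (forall s. ~B(s)) & (exists q. ~J(q)) & (exists m. forall n. (~J(n) & J(m)))
All bound variables are already distinct, so no renaming is needed.
Pull the quantifiers to the front (each side's bound variable is not free in the other side):
  forall s. exists q. exists m. forall n. (~B(s) & ~J(q) & ~J(n) & J(m))
The quantifier forall s sits under an even number of negations, so it remains universal.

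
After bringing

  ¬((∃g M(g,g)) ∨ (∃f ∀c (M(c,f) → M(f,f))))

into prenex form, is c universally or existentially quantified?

existential

Rewrite implications/biconditionals: A → B as ¬A ∨ B.
  ¬((∃g M(g,g)) ∨ (∃f ∀c (¬M(c,f) ∨ M(f,f))))
Drive negations inward (¬∀x A ≡ ∃x ¬A, ¬∃x A ≡ ∀x ¬A, De Morgan for ∧/∨):
  (∀g ¬M(g,g)) ∧ (∀f ∃c (M(c,f) ∧ ¬M(f,f)))
Pull the quantifiers to the front (each side's bound variable is not free in the other side):
  ∀g ∀f ∃c (¬M(g,g) ∧ M(c,f) ∧ ¬M(f,f))
The quantifier ∀c sits under an odd number of negations (counting the antecedent side of each →), so it flips to ∃c.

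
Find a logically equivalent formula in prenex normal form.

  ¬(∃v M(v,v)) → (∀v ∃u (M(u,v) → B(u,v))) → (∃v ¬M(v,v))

∃v ∃x1 ∀u ∃s (M(v,v) ∨ M(u,x1) ∧ ¬B(u,x1) ∨ ¬M(s,s))

Rewrite implications/biconditionals: A → B as ¬A ∨ B.
  ¬¬(∃v M(v,v)) ∨ ¬(∀v ∃u (¬M(u,v) ∨ B(u,v))) ∨ (∃v ¬M(v,v))
Move each ¬ inward, flipping quantifiers it crosses:
  (∃v M(v,v)) ∨ (∃v ∀u (M(u,v) ∧ ¬B(u,v))) ∨ (∃v ¬M(v,v))
Standardize variables apart so no two quantifiers bind the same name: v↦x1, v↦s.
  (∃v M(v,v)) ∨ (∃x1 ∀u (M(u,x1) ∧ ¬B(u,x1))) ∨ (∃s ¬M(s,s))
Extract every quantifier outward, since the variables are now distinct and don't occur free across branches:
  ∃v ∃x1 ∀u ∃s (M(v,v) ∨ M(u,x1) ∧ ¬B(u,x1) ∨ ¬M(s,s))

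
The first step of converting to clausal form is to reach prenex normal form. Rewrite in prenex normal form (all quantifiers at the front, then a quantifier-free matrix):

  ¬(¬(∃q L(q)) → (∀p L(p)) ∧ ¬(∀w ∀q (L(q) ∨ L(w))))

First replace A → B with ¬A ∨ B.
  ¬(¬¬(∃q L(q)) ∨ (∀p L(p)) ∧ ¬(∀w ∀q (L(q) ∨ L(w))))
Push ¬ through the quantifiers and connectives to reach negation normal form:
  (∀q ¬L(q)) ∧ ((∃p ¬L(p)) ∨ (∀w ∀q (L(q) ∨ L(w))))
Rename bound variables to avoid capture: q↦x.
  (∀q ¬L(q)) ∧ ((∃p ¬L(p)) ∨ (∀w ∀x (L(x) ∨ L(w))))
Extract every quantifier outward, since the variables are now distinct and don't occur free across branches:
  ∀q ∃p ∀w ∀x (¬L(q) ∧ (¬L(p) ∨ L(x) ∨ L(w)))

∀q ∃p ∀w ∀x (¬L(q) ∧ (¬L(p) ∨ L(x) ∨ L(w)))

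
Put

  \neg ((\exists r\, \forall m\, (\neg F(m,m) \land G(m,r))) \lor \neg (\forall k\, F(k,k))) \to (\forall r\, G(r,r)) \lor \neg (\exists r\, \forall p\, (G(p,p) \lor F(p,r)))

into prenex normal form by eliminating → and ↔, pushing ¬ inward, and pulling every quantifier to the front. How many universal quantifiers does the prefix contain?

Rewrite implications/biconditionals: A → B as ¬A ∨ B.
  \neg \neg ((\exists r\, \forall m\, (\neg F(m,m) \land G(m,r))) \lor \neg (\forall k\, F(k,k))) \lor (\forall r\, G(r,r)) \lor \neg (\exists r\, \forall p\, (G(p,p) \lor F(p,r)))
Move each ¬ inward, flipping quantifiers it crosses:
  (\exists r\, \forall m\, (\neg F(m,m) \land G(m,r))) \lor (\exists k\, \neg F(k,k)) \lor (\forall r\, G(r,r)) \lor (\forall r\, \exists p\, (\neg G(p,p) \land \neg F(p,r)))
Standardize variables apart so no two quantifiers bind the same name: r↦c, r↦x.
  (\exists r\, \forall m\, (\neg F(m,m) \land G(m,r))) \lor (\exists k\, \neg F(k,k)) \lor (\forall c\, G(c,c)) \lor (\forall x\, \exists p\, (\neg G(p,p) \land \neg F(p,x)))
Extract every quantifier outward, since the variables are now distinct and don't occur free across branches:
  \exists r\, \forall m\, \exists k\, \forall c\, \forall x\, \exists p\, (\neg F(m,m) \land G(m,r) \lor \neg F(k,k) \lor G(c,c) \lor \neg G(p,p) \land \neg F(p,x))
The prefix is \exists r \forall m \exists k \forall c \forall x \exists p: 3 universal, 3 existential.

3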